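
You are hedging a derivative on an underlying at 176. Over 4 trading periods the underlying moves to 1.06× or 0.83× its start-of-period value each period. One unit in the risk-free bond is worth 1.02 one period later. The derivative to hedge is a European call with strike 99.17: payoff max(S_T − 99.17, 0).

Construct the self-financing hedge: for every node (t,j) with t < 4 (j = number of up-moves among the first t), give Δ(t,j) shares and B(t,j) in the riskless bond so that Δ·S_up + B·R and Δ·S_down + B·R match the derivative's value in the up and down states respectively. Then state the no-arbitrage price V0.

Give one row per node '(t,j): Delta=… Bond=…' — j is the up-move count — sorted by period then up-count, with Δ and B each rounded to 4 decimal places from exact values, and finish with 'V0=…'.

(0,0): Delta=0.9981 Bond=-91.2674
(1,0): Delta=0.9865 Bond=-91.3953
(1,1): Delta=1.0000 Bond=-93.4501
(2,0): Delta=0.9044 Bond=-83.2676
(2,1): Delta=1.0000 Bond=-95.3191
(2,2): Delta=1.0000 Bond=-95.3191
(3,0): Delta=0.3241 Bond=-26.5437
(3,1): Delta=1.0000 Bond=-97.2255
(3,2): Delta=1.0000 Bond=-97.2255
(3,3): Delta=1.0000 Bond=-97.2255
V0=84.3955

Since d<R<u, set p* = (R−d)/(u−d) = 0.8261; price each node as the discounted p*-expectation of its children.
Terminal payoffs: V(4,0)=0.0000, V(4,1)=7.5026, V(4,2)=37.0625, V(4,3)=74.8136, V(4,4)=123.0259
  t=3,j=0: stock 100.6345 → up 106.6726 (V=7.5026), down 83.5266 (V=0.0000). Price 6.0763; hedge Δ=0.3241, bond B=-26.5437.
  t=3,j=1: stock 128.5212 → up 136.2325 (V=37.0625), down 106.6726 (V=7.5026). Price 31.2957; hedge Δ=1.0000, bond B=-97.2255.
  t=3,j=2: stock 164.1355 → up 173.9836 (V=74.8136), down 136.2325 (V=37.0625). Price 66.9100; hedge Δ=1.0000, bond B=-97.2255.
  t=3,j=3: stock 209.6188 → up 222.1959 (V=123.0259), down 173.9836 (V=74.8136). Price 112.3933; hedge Δ=1.0000, bond B=-97.2255.
  t=2,j=0: stock 121.2464 → up 128.5212 (V=31.2957), down 100.6345 (V=6.0763). Price 26.3821; hedge Δ=0.9044, bond B=-83.2676.
  t=2,j=1: stock 154.8448 → up 164.1355 (V=66.9100), down 128.5212 (V=31.2957). Price 59.5257; hedge Δ=1.0000, bond B=-95.3191.
  t=2,j=2: stock 197.7536 → up 209.6188 (V=112.3933), down 164.1355 (V=66.9100). Price 102.4345; hedge Δ=1.0000, bond B=-95.3191.
  t=1,j=0: stock 146.0800 → up 154.8448 (V=59.5257), down 121.2464 (V=26.3821). Price 52.7074; hedge Δ=0.9865, bond B=-91.3953.
  t=1,j=1: stock 186.5600 → up 197.7536 (V=102.4345), down 154.8448 (V=59.5257). Price 93.1099; hedge Δ=1.0000, bond B=-93.4501.
  t=0,j=0: stock 176.0000 → up 186.5600 (V=93.1099), down 146.0800 (V=52.7074). Price 84.3955; hedge Δ=0.9981, bond B=-91.2674.
Check: Δ(0,0)·S0 + B(0,0) = 84.3955 = V0.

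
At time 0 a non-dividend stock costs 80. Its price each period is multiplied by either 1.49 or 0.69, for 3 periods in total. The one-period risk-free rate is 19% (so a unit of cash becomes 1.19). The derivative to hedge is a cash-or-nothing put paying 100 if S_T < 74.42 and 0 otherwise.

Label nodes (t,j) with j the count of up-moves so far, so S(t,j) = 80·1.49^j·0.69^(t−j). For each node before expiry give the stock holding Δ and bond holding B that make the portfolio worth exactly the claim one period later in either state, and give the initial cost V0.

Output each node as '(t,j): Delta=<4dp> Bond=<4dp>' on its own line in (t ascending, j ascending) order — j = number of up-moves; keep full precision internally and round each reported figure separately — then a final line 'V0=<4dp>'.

Under the risk-neutral measure, an up-move has probability p* = (R−d)/(u−d) = 0.6250 and values discount at R = 1.19.
Terminal payoffs: V(3,0)=100.0000, V(3,1)=100.0000, V(3,2)=0.0000, V(3,3)=0.0000
Node (2,0) S=38.0880: V=(p*·100.0000+(1−p*)·100.0000)/1.19=84.0336; Δ=(100.0000−100.0000)/(56.7511−26.2807)=0.0000; B=V−Δ·S=84.0336
Node (2,1) S=82.2480: V=(p*·0.0000+(1−p*)·100.0000)/1.19=31.5126; Δ=(0.0000−100.0000)/(122.5495−56.7511)=-1.5198; B=V−Δ·S=156.5126
Node (2,2) S=177.6080: V=(p*·0.0000+(1−p*)·0.0000)/1.19=0.0000; Δ=(0.0000−0.0000)/(264.6359−122.5495)=0.0000; B=V−Δ·S=0.0000
Node (1,0) S=55.2000: V=(p*·31.5126+(1−p*)·84.0336)/1.19=43.0319; Δ=(31.5126−84.0336)/(82.2480−38.0880)=-1.1893; B=V−Δ·S=108.6832
Node (1,1) S=119.2000: V=(p*·0.0000+(1−p*)·31.5126)/1.19=9.9304; Δ=(0.0000−31.5126)/(177.6080−82.2480)=-0.3305; B=V−Δ·S=49.3212
Node (0,0) S=80.0000: V=(p*·9.9304+(1−p*)·43.0319)/1.19=18.7760; Δ=(9.9304−43.0319)/(119.2000−55.2000)=-0.5172; B=V−Δ·S=60.1529
Check: Δ(0,0)·S0 + B(0,0) = 18.7760 = V0.

(0,0): Delta=-0.5172 Bond=60.1529
(1,0): Delta=-1.1893 Bond=108.6832
(1,1): Delta=-0.3305 Bond=49.3212
(2,0): Delta=0.0000 Bond=84.0336
(2,1): Delta=-1.5198 Bond=156.5126
(2,2): Delta=0.0000 Bond=0.0000
V0=18.7760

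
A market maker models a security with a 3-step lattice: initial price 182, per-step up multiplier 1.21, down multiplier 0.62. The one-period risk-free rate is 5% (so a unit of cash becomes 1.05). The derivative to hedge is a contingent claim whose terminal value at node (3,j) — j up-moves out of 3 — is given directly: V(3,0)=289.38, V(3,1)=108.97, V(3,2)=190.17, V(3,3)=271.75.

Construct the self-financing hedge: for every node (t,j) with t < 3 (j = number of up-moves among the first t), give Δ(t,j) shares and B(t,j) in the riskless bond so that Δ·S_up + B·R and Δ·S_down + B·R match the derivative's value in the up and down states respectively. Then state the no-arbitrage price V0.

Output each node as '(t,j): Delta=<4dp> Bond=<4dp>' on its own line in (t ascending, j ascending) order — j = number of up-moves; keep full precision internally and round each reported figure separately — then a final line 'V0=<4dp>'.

(0,0): Delta=0.5251 Bond=86.4229
(1,0): Delta=0.1467 Bond=133.4407
(1,1): Delta=0.5972 Bond=74.8570
(2,0): Delta=-4.3707 Bond=456.1556
(2,1): Delta=1.0080 Bond=22.5154
(2,2): Delta=0.5189 Bond=99.4684
V0=181.9877

The replicating-portfolio and risk-neutral prices coincide; use p* = (1.05−0.62)/(1.21−0.62) = 0.7288 for the latter.
Payoff layer (t=3): V(3,0)=289.3800, V(3,1)=108.9700, V(3,2)=190.1700, V(3,3)=271.7500
  t=2,j=0: stock 69.9608 → up 84.6526 (V=108.9700), down 43.3757 (V=289.3800). Price 150.3759; hedge Δ=-4.3707, bond B=456.1556.
  t=2,j=1: stock 136.5364 → up 165.2090 (V=190.1700), down 84.6526 (V=108.9700). Price 160.1425; hedge Δ=1.0080, bond B=22.5154.
  t=2,j=2: stock 266.4662 → up 322.4241 (V=271.7500), down 165.2090 (V=190.1700). Price 237.7396; hedge Δ=0.5189, bond B=99.4684.
  t=1,j=0: stock 112.8400 → up 136.5364 (V=160.1425), down 69.9608 (V=150.3759). Price 149.9943; hedge Δ=0.1467, bond B=133.4407.
  t=1,j=1: stock 220.2200 → up 266.4662 (V=237.7396), down 136.5364 (V=160.1425). Price 206.3775; hedge Δ=0.5972, bond B=74.8570.
  t=0,j=0: stock 182.0000 → up 220.2200 (V=206.3775), down 112.8400 (V=149.9943). Price 181.9877; hedge Δ=0.5251, bond B=86.4229.
Self-financing check: at every node Δ·S+B equals the discounted successor values.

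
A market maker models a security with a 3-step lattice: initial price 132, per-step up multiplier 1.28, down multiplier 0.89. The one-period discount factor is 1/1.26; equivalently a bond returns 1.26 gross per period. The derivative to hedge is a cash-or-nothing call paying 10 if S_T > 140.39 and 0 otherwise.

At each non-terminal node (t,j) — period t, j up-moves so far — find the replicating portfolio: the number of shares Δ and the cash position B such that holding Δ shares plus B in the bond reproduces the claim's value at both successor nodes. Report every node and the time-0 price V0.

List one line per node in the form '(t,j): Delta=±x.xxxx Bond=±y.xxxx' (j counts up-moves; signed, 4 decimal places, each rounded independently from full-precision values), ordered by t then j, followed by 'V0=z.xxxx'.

Under the risk-neutral measure, an up-move has probability p* = (R−d)/(u−d) = 0.9487 and values discount at R = 1.26.
Terminal values V(3,·): V(3,0)=0.0000, V(3,1)=0.0000, V(3,2)=10.0000, V(3,3)=10.0000
  t=2,j=0: stock 104.5572 → up 133.8332 (V=0.0000), down 93.0559 (V=0.0000). Price 0.0000; hedge Δ=0.0000, bond B=0.0000.
  t=2,j=1: stock 150.3744 → up 192.4792 (V=10.0000), down 133.8332 (V=0.0000). Price 7.5295; hedge Δ=0.1705, bond B=-18.1115.
  t=2,j=2: stock 216.2688 → up 276.8241 (V=10.0000), down 192.4792 (V=10.0000). Price 7.9365; hedge Δ=0.0000, bond B=7.9365.
  t=1,j=0: stock 117.4800 → up 150.3744 (V=7.5295), down 104.5572 (V=0.0000). Price 5.6693; hedge Δ=0.1643, bond B=-13.6371.
  t=1,j=1: stock 168.9600 → up 216.2688 (V=7.9365), down 150.3744 (V=7.5295). Price 6.2823; hedge Δ=0.0062, bond B=5.2387.
  t=0,j=0: stock 132.0000 → up 168.9600 (V=6.2823), down 117.4800 (V=5.6693). Price 4.9610; hedge Δ=0.0119, bond B=3.3894.
Each (Δ,B) replicates both successor values, so the strategy is self-financing and V0 is arbitrage-free.

(0,0): Delta=0.0119 Bond=3.3894
(1,0): Delta=0.1643 Bond=-13.6371
(1,1): Delta=0.0062 Bond=5.2387
(2,0): Delta=0.0000 Bond=0.0000
(2,1): Delta=0.1705 Bond=-18.1115
(2,2): Delta=0.0000 Bond=7.9365
V0=4.9610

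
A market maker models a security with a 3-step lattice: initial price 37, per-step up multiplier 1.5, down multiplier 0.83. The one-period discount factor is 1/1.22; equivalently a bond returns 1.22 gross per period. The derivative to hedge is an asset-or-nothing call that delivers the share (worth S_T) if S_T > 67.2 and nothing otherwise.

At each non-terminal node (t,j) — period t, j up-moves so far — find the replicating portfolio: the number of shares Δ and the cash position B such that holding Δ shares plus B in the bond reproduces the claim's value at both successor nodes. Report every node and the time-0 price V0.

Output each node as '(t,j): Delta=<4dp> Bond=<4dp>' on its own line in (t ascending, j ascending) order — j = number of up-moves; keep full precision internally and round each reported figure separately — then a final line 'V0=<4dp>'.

(0,0): Delta=1.4233 Bond=-22.9345
(1,0): Delta=1.6023 Bond=-33.4762
(1,1): Delta=1.3522 Bond=-24.0342
(2,0): Delta=0.0000 Bond=0.0000
(2,1): Delta=2.2388 Bond=-70.1626
(2,2): Delta=1.0000 Bond=0.0000
V0=29.7280

Risk-neutral probability p* = (R−d)/(u−d) = (1.22−0.83)/(1.5−0.83) = 0.5821.
Terminal values V(3,·): V(3,0)=0.0000, V(3,1)=0.0000, V(3,2)=69.0975, V(3,3)=124.8750
  t=2,j=0: stock 25.4893 → up 38.2340 (V=0.0000), down 21.1561 (V=0.0000). Price 0.0000; hedge Δ=0.0000, bond B=0.0000.
  t=2,j=1: stock 46.0650 → up 69.0975 (V=69.0975), down 38.2339 (V=0.0000). Price 32.9680; hedge Δ=2.2388, bond B=-70.1626.
  t=2,j=2: stock 83.2500 → up 124.8750 (V=124.8750), down 69.0975 (V=69.0975). Price 83.2500; hedge Δ=1.0000, bond B=0.0000.
  t=1,j=0: stock 30.7100 → up 46.0650 (V=32.9680), down 25.4893 (V=0.0000). Price 15.7298; hedge Δ=1.6023, bond B=-33.4762.
  t=1,j=1: stock 55.5000 → up 83.2500 (V=83.2500), down 46.0650 (V=32.9680). Price 51.0136; hedge Δ=1.3522, bond B=-24.0342.
  t=0,j=0: stock 37.0000 → up 55.5000 (V=51.0136), down 30.7100 (V=15.7298). Price 29.7280; hedge Δ=1.4233, bond B=-22.9345.
Root portfolio cost Δ·37+B reproduces V0=29.7280.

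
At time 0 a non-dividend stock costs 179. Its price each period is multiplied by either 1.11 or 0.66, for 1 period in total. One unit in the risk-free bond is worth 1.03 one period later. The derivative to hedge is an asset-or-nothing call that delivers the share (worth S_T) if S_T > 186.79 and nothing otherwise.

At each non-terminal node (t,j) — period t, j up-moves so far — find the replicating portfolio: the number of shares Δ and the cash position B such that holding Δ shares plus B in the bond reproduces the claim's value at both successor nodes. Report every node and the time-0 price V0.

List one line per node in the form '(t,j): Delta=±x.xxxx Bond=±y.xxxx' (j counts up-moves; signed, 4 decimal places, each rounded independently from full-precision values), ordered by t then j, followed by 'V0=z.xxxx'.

Under the risk-neutral measure, an up-move has probability p* = (R−d)/(u−d) = 0.8222 and values discount at R = 1.03.
Payoff layer (t=1): V(1,0)=0.0000, V(1,1)=198.6900
Node (0,0) S=179.0000: V=(p*·198.6900+(1−p*)·0.0000)/1.03=158.6091; Δ=(198.6900−0.0000)/(198.6900−118.1400)=2.4667; B=V−Δ·S=-282.9243
Root portfolio cost Δ·179+B reproduces V0=158.6091.

(0,0): Delta=2.4667 Bond=-282.9243
V0=158.6091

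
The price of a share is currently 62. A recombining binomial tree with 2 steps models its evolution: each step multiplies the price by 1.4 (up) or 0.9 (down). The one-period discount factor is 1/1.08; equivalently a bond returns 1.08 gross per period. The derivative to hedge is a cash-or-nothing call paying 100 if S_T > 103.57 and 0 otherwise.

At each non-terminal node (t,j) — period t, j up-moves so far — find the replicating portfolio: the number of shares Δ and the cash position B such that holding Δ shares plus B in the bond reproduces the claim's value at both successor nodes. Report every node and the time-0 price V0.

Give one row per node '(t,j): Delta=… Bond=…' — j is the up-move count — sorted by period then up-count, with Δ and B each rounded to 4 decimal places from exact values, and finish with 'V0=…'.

No-arbitrage ⇒ martingale measure with p* = (R−d)/(u−d) = 0.3600.
Terminal values V(2,·): V(2,0)=0.0000, V(2,1)=0.0000, V(2,2)=100.0000
(1,0): S=55.8000. Δ = (V_up−V_dn)/(S_up−S_dn) = (0.0000−0.0000)/(78.1200−50.2200) = 0.0000. V = [p*·0.0000 + (1−p*)·0.0000]/1.08 = 0.0000. B = V − Δ·S = 0.0000.
(1,1): S=86.8000. Δ = (V_up−V_dn)/(S_up−S_dn) = (100.0000−0.0000)/(121.5200−78.1200) = 2.3041. V = [p*·100.0000 + (1−p*)·0.0000]/1.08 = 33.3333. B = V − Δ·S = -166.6667.
(0,0): S=62.0000. Δ = (V_up−V_dn)/(S_up−S_dn) = (33.3333−0.0000)/(86.8000−55.8000) = 1.0753. V = [p*·33.3333 + (1−p*)·0.0000]/1.08 = 11.1111. B = V − Δ·S = -55.5556.
Root portfolio cost Δ·62+B reproduces V0=11.1111.

(0,0): Delta=1.0753 Bond=-55.5556
(1,0): Delta=0.0000 Bond=0.0000
(1,1): Delta=2.3041 Bond=-166.6667
V0=11.1111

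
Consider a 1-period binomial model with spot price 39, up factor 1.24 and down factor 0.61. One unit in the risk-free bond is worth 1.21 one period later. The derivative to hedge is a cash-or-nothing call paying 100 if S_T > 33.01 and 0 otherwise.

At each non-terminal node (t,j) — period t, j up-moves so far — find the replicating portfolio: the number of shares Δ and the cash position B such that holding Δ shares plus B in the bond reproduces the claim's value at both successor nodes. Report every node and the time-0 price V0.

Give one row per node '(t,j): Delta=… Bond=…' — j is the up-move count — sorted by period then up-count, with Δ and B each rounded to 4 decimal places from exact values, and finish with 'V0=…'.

The replicating-portfolio and risk-neutral prices coincide; use p* = (1.21−0.61)/(1.24−0.61) = 0.9524 for the latter.
Payoff layer (t=1): V(1,0)=0.0000, V(1,1)=100.0000
  t=0,j=0: stock 39.0000 → up 48.3600 (V=100.0000), down 23.7900 (V=0.0000). Price 78.7092; hedge Δ=4.0700, bond B=-80.0210.
Each (Δ,B) replicates both successor values, so the strategy is self-financing and V0 is arbitrage-free.

(0,0): Delta=4.0700 Bond=-80.0210
V0=78.7092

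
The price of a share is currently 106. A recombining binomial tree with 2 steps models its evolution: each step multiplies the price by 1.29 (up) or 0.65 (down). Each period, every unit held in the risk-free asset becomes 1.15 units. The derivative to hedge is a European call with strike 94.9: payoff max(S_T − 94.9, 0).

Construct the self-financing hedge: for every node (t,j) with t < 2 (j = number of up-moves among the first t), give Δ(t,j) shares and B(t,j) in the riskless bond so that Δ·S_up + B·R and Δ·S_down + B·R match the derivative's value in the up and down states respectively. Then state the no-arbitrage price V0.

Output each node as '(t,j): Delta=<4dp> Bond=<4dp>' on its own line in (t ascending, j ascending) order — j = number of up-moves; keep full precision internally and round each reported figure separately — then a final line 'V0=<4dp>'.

(0,0): Delta=0.8161 Bond=-48.8941
(1,0): Delta=0.0000 Bond=0.0000
(1,1): Delta=0.9312 Bond=-71.9721
V0=37.6109

No-arbitrage ⇒ martingale measure with p* = (R−d)/(u−d) = 0.7812.
At expiry t=2: V(2,0)=0.0000, V(2,1)=0.0000, V(2,2)=81.4946
  t=1,j=0: stock 68.9000 → up 88.8810 (V=0.0000), down 44.7850 (V=0.0000). Price 0.0000; hedge Δ=0.0000, bond B=0.0000.
  t=1,j=1: stock 136.7400 → up 176.3946 (V=81.4946), down 88.8810 (V=0.0000). Price 55.3632; hedge Δ=0.9312, bond B=-71.9721.
  t=0,j=0: stock 106.0000 → up 136.7400 (V=55.3632), down 68.9000 (V=0.0000). Price 37.6109; hedge Δ=0.8161, bond B=-48.8941.
The time-0 hedge costs 37.6109, which is the no-arbitrage price.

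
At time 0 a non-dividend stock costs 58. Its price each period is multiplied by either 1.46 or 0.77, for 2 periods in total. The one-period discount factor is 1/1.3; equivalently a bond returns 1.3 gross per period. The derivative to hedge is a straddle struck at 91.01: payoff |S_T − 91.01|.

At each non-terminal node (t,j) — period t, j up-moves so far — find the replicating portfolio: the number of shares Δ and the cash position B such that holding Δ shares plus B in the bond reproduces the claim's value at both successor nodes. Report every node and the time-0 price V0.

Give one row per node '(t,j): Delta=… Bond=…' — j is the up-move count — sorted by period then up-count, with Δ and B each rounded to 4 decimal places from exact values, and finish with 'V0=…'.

(0,0): Delta=-0.0367 Bond=20.7593
(1,0): Delta=-1.0000 Bond=70.0077
(1,1): Delta=0.1167 Bond=13.9998
V0=18.6302

No-arbitrage ⇒ martingale measure with p* = (R−d)/(u−d) = 0.7681.
Terminal values V(2,·): V(2,0)=56.6218, V(2,1)=25.8064, V(2,2)=32.6228
Node (1,0) S=44.6600: V=(p*·25.8064+(1−p*)·56.6218)/1.3=25.3477; Δ=(25.8064−56.6218)/(65.2036−34.3882)=-1.0000; B=V−Δ·S=70.0077
Node (1,1) S=84.6800: V=(p*·32.6228+(1−p*)·25.8064)/1.3=23.8786; Δ=(32.6228−25.8064)/(123.6328−65.2036)=0.1167; B=V−Δ·S=13.9998
Node (0,0) S=58.0000: V=(p*·23.8786+(1−p*)·25.3477)/1.3=18.6302; Δ=(23.8786−25.3477)/(84.6800−44.6600)=-0.0367; B=V−Δ·S=20.7593
Each (Δ,B) replicates both successor values, so the strategy is self-financing and V0 is arbitrage-free.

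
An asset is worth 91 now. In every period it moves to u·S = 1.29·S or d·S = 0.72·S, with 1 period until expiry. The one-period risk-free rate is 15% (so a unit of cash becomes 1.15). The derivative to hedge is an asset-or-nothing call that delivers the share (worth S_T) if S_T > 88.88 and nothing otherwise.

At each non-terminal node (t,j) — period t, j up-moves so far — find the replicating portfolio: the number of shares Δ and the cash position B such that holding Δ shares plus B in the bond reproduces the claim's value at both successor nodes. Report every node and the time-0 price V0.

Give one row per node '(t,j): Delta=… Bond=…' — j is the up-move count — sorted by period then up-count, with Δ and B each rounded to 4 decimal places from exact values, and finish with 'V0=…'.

(0,0): Delta=2.2632 Bond=-128.9410
V0=77.0064

No-arbitrage ⇒ martingale measure with p* = (R−d)/(u−d) = 0.7544.
Payoff layer (t=1): V(1,0)=0.0000, V(1,1)=117.3900
Node (0,0) S=91.0000: V=(p*·117.3900+(1−p*)·0.0000)/1.15=77.0064; Δ=(117.3900−0.0000)/(117.3900−65.5200)=2.2632; B=V−Δ·S=-128.9410
Check: Δ(0,0)·S0 + B(0,0) = 77.0064 = V0.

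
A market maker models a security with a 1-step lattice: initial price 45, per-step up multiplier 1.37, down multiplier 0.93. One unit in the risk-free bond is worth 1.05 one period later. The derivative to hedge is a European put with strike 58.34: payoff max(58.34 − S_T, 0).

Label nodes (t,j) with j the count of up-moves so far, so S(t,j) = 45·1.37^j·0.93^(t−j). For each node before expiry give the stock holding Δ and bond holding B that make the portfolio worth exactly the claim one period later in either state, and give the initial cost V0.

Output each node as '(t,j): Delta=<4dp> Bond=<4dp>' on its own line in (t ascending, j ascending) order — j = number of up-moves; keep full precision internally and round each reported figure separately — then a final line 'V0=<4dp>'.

The replicating-portfolio and risk-neutral prices coincide; use p* = (1.05−0.93)/(1.37−0.93) = 0.2727 for the latter.
Terminal payoffs: V(1,0)=16.4900, V(1,1)=0.0000
  t=0,j=0: stock 45.0000 → up 61.6500 (V=0.0000), down 41.8500 (V=16.4900). Price 11.4216; hedge Δ=-0.8328, bond B=48.8989.
Root portfolio cost Δ·45+B reproduces V0=11.4216.

(0,0): Delta=-0.8328 Bond=48.8989
V0=11.4216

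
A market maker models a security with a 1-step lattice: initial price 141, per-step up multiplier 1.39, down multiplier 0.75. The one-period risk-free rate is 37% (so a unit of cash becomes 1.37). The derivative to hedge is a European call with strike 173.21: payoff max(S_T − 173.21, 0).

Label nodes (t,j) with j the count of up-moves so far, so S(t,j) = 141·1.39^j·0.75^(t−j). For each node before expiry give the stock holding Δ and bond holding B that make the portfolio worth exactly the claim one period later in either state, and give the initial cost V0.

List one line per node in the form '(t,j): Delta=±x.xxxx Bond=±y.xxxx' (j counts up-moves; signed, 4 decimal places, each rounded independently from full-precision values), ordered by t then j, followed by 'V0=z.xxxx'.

Under the risk-neutral measure, an up-move has probability p* = (R−d)/(u−d) = 0.9688 and values discount at R = 1.37.
At expiry t=1: V(1,0)=0.0000, V(1,1)=22.7800
(0,0): S=141.0000. Δ = (V_up−V_dn)/(S_up−S_dn) = (22.7800−0.0000)/(195.9900−105.7500) = 0.2524. V = [p*·22.7800 + (1−p*)·0.0000]/1.37 = 16.1081. B = V − Δ·S = -19.4856.
Each (Δ,B) replicates both successor values, so the strategy is self-financing and V0 is arbitrage-free.

(0,0): Delta=0.2524 Bond=-19.4856
V0=16.1081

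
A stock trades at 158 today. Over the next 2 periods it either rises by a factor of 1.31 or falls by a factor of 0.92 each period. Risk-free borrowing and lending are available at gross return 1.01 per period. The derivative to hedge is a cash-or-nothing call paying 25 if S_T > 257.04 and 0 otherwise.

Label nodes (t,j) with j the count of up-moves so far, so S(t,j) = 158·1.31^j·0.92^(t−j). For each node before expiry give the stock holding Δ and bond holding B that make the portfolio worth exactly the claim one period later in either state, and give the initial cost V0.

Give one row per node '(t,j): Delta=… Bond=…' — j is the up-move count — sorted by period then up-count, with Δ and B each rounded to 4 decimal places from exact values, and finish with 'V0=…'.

No-arbitrage ⇒ martingale measure with p* = (R−d)/(u−d) = 0.2308.
Payoff layer (t=2): V(2,0)=0.0000, V(2,1)=0.0000, V(2,2)=25.0000
  t=1,j=0: stock 145.3600 → up 190.4216 (V=0.0000), down 133.7312 (V=0.0000). Price 0.0000; hedge Δ=0.0000, bond B=0.0000.
  t=1,j=1: stock 206.9800 → up 271.1438 (V=25.0000), down 190.4216 (V=0.0000). Price 5.7121; hedge Δ=0.3097, bond B=-58.3905.
  t=0,j=0: stock 158.0000 → up 206.9800 (V=5.7121), down 145.3600 (V=0.0000). Price 1.3051; hedge Δ=0.0927, bond B=-13.3413.
Root portfolio cost Δ·158+B reproduces V0=1.3051.

(0,0): Delta=0.0927 Bond=-13.3413
(1,0): Delta=0.0000 Bond=0.0000
(1,1): Delta=0.3097 Bond=-58.3905
V0=1.3051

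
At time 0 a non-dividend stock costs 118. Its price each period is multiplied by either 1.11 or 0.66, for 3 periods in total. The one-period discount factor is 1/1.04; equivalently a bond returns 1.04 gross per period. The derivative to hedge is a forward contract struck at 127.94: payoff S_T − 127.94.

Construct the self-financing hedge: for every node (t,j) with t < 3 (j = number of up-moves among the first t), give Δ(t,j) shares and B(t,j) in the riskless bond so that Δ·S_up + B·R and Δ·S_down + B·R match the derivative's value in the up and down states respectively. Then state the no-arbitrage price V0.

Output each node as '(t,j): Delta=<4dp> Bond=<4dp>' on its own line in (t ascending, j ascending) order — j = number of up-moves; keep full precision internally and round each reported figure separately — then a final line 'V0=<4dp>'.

Risk-neutral probability p* = (R−d)/(u−d) = (1.04−0.66)/(1.11−0.66) = 0.8444.
At expiry t=3: V(3,0)=-94.0155, V(3,1)=-70.8851, V(3,2)=-31.9841, V(3,3)=33.4405
(2,0): S=51.4008. Δ = (V_up−V_dn)/(S_up−S_dn) = (-70.8851−-94.0155)/(57.0549−33.9245) = 1.0000. V = [p*·-70.8851 + (1−p*)·-94.0155]/1.04 = -71.6184. B = V − Δ·S = -123.0192.
(2,1): S=86.4468. Δ = (V_up−V_dn)/(S_up−S_dn) = (-31.9841−-70.8851)/(95.9559−57.0549) = 1.0000. V = [p*·-31.9841 + (1−p*)·-70.8851]/1.04 = -36.5724. B = V − Δ·S = -123.0192.
(2,2): S=145.3878. Δ = (V_up−V_dn)/(S_up−S_dn) = (33.4405−-31.9841)/(161.3805−95.9559) = 1.0000. V = [p*·33.4405 + (1−p*)·-31.9841]/1.04 = 22.3686. B = V − Δ·S = -123.0192.
(1,0): S=77.8800. Δ = (V_up−V_dn)/(S_up−S_dn) = (-36.5724−-71.6184)/(86.4468−51.4008) = 1.0000. V = [p*·-36.5724 + (1−p*)·-71.6184]/1.04 = -40.4077. B = V − Δ·S = -118.2877.
(1,1): S=130.9800. Δ = (V_up−V_dn)/(S_up−S_dn) = (22.3686−-36.5724)/(145.3878−86.4468) = 1.0000. V = [p*·22.3686 + (1−p*)·-36.5724]/1.04 = 12.6923. B = V − Δ·S = -118.2877.
(0,0): S=118.0000. Δ = (V_up−V_dn)/(S_up−S_dn) = (12.6923−-40.4077)/(130.9800−77.8800) = 1.0000. V = [p*·12.6923 + (1−p*)·-40.4077]/1.04 = 4.2618. B = V − Δ·S = -113.7382.
Check: Δ(0,0)·S0 + B(0,0) = 4.2618 = V0.

(0,0): Delta=1.0000 Bond=-113.7382
(1,0): Delta=1.0000 Bond=-118.2877
(1,1): Delta=1.0000 Bond=-118.2877
(2,0): Delta=1.0000 Bond=-123.0192
(2,1): Delta=1.0000 Bond=-123.0192
(2,2): Delta=1.0000 Bond=-123.0192
V0=4.2618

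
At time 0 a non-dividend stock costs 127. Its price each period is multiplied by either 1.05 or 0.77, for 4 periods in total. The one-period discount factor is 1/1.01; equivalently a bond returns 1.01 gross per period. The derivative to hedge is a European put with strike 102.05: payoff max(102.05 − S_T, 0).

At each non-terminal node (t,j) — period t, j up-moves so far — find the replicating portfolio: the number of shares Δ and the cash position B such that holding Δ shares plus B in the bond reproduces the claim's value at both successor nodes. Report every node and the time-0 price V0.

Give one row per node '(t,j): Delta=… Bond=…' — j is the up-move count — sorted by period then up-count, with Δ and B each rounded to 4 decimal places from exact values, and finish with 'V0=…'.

(0,0): Delta=-0.1966 Bond=27.0295
(1,0): Delta=-0.7066 Bond=77.1756
(1,1): Delta=-0.1342 Bond=18.9872
(2,0): Delta=-1.0000 Bond=100.0392
(2,1): Delta=-0.6707 Bond=74.2653
(2,2): Delta=-0.0687 Bond=9.9957
(3,0): Delta=-1.0000 Bond=101.0396
(3,1): Delta=-1.0000 Bond=101.0396
(3,2): Delta=-0.6305 Bond=70.6694
(3,3): Delta=0.0000 Bond=0.0000
V0=2.0640

Since d<R<u, set p* = (R−d)/(u−d) = 0.8571; price each node as the discounted p*-expectation of its children.
At expiry t=4: V(4,0)=57.4056, V(4,1)=41.1713, V(4,2)=19.0336, V(4,3)=0.0000, V(4,4)=0.0000
  t=3,j=0: stock 57.9797 → up 60.8787 (V=41.1713), down 44.6444 (V=57.4056). Price 43.0599; hedge Δ=-1.0000, bond B=101.0396.
  t=3,j=1: stock 79.0632 → up 83.0164 (V=19.0336), down 60.8787 (V=41.1713). Price 21.9764; hedge Δ=-1.0000, bond B=101.0396.
  t=3,j=2: stock 107.8135 → up 113.2041 (V=0.0000), down 83.0164 (V=19.0336). Price 2.6922; hedge Δ=-0.6305, bond B=70.6694.
  t=3,j=3: stock 147.0184 → up 154.3693 (V=0.0000), down 113.2041 (V=0.0000). Price 0.0000; hedge Δ=0.0000, bond B=0.0000.
  t=2,j=0: stock 75.2983 → up 79.0632 (V=21.9764), down 57.9797 (V=43.0599). Price 24.7409; hedge Δ=-1.0000, bond B=100.0392.
  t=2,j=1: stock 102.6795 → up 107.8135 (V=2.6922), down 79.0632 (V=21.9764). Price 5.3931; hedge Δ=-0.6707, bond B=74.2653.
  t=2,j=2: stock 140.0175 → up 147.0184 (V=0.0000), down 107.8135 (V=2.6922). Price 0.3808; hedge Δ=-0.0687, bond B=9.9957.
  t=1,j=0: stock 97.7900 → up 102.6795 (V=5.3931), down 75.2983 (V=24.7409). Price 8.0763; hedge Δ=-0.7066, bond B=77.1756.
  t=1,j=1: stock 133.3500 → up 140.0175 (V=0.3808), down 102.6795 (V=5.3931). Price 1.0860; hedge Δ=-0.1342, bond B=18.9872.
  t=0,j=0: stock 127.0000 → up 133.3500 (V=1.0860), down 97.7900 (V=8.0763). Price 2.0640; hedge Δ=-0.1966, bond B=27.0295.
Each (Δ,B) replicates both successor values, so the strategy is self-financing and V0 is arbitrage-free.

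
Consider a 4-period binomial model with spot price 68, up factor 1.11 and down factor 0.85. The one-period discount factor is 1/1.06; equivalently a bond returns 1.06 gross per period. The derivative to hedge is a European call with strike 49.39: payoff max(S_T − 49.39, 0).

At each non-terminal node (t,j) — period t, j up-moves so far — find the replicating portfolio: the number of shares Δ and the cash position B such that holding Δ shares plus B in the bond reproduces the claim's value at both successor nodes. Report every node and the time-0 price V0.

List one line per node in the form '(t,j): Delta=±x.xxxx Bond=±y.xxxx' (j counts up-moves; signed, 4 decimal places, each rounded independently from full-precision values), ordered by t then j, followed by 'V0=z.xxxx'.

Risk-neutral probability p* = (R−d)/(u−d) = (1.06−0.85)/(1.11−0.85) = 0.8077.
Terminal values V(4,·): V(4,0)=0.0000, V(4,1)=0.0000, V(4,2)=11.1431, V(4,3)=29.6591, V(4,4)=53.8388
(3,0): S=41.7605. Δ = (V_up−V_dn)/(S_up−S_dn) = (0.0000−0.0000)/(46.3542−35.4964) = 0.0000. V = [p*·0.0000 + (1−p*)·0.0000]/1.06 = 0.0000. B = V − Δ·S = 0.0000.
(3,1): S=54.5343. Δ = (V_up−V_dn)/(S_up−S_dn) = (11.1431−0.0000)/(60.5331−46.3542) = 0.7859. V = [p*·11.1431 + (1−p*)·0.0000]/1.06 = 8.4907. B = V − Δ·S = -34.3672.
(3,2): S=71.2154. Δ = (V_up−V_dn)/(S_up−S_dn) = (29.6591−11.1431)/(79.0491−60.5331) = 1.0000. V = [p*·29.6591 + (1−p*)·11.1431]/1.06 = 24.6210. B = V − Δ·S = -46.5943.
(3,3): S=92.9989. Δ = (V_up−V_dn)/(S_up−S_dn) = (53.8388−29.6591)/(103.2288−79.0491) = 1.0000. V = [p*·53.8388 + (1−p*)·29.6591]/1.06 = 46.4046. B = V − Δ·S = -46.5943.
(2,0): S=49.1300. Δ = (V_up−V_dn)/(S_up−S_dn) = (8.4907−0.0000)/(54.5343−41.7605) = 0.6647. V = [p*·8.4907 + (1−p*)·0.0000]/1.06 = 6.4697. B = V − Δ·S = -26.1869.
(2,1): S=64.1580. Δ = (V_up−V_dn)/(S_up−S_dn) = (24.6210−8.4907)/(71.2154−54.5343) = 0.9670. V = [p*·24.6210 + (1−p*)·8.4907]/1.06 = 20.3010. B = V − Δ·S = -41.7387.
(2,2): S=83.7828. Δ = (V_up−V_dn)/(S_up−S_dn) = (46.4046−24.6210)/(92.9989−71.2154) = 1.0000. V = [p*·46.4046 + (1−p*)·24.6210]/1.06 = 39.8259. B = V − Δ·S = -43.9569.
(1,0): S=57.8000. Δ = (V_up−V_dn)/(S_up−S_dn) = (20.3010−6.4697)/(64.1580−49.1300) = 0.9204. V = [p*·20.3010 + (1−p*)·6.4697]/1.06 = 16.6426. B = V − Δ·S = -36.5547.
(1,1): S=75.4800. Δ = (V_up−V_dn)/(S_up−S_dn) = (39.8259−20.3010)/(83.7828−64.1580) = 0.9949. V = [p*·39.8259 + (1−p*)·20.3010]/1.06 = 34.0293. B = V − Δ·S = -41.0664.
(0,0): S=68.0000. Δ = (V_up−V_dn)/(S_up−S_dn) = (34.0293−16.6426)/(75.4800−57.8000) = 0.9834. V = [p*·34.0293 + (1−p*)·16.6426]/1.06 = 28.9488. B = V − Δ·S = -37.9233.
Check: Δ(0,0)·S0 + B(0,0) = 28.9488 = V0.

(0,0): Delta=0.9834 Bond=-37.9233
(1,0): Delta=0.9204 Bond=-36.5547
(1,1): Delta=0.9949 Bond=-41.0664
(2,0): Delta=0.6647 Bond=-26.1869
(2,1): Delta=0.9670 Bond=-41.7387
(2,2): Delta=1.0000 Bond=-43.9569
(3,0): Delta=0.0000 Bond=0.0000
(3,1): Delta=0.7859 Bond=-34.3672
(3,2): Delta=1.0000 Bond=-46.5943
(3,3): Delta=1.0000 Bond=-46.5943
V0=28.9488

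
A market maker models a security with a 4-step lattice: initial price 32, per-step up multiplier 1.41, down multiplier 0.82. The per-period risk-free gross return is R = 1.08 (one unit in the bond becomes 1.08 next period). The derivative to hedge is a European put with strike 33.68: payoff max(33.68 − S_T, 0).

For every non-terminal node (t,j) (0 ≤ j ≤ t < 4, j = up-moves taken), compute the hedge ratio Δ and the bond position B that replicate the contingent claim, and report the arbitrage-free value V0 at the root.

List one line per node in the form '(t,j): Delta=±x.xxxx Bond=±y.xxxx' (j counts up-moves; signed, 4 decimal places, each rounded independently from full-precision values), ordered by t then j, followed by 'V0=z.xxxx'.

(0,0): Delta=-0.2297 Bond=10.7266
(1,0): Delta=-0.4206 Bond=16.5962
(1,1): Delta=-0.0887 Bond=5.2241
(2,0): Delta=-0.7076 Bond=24.0981
(2,1): Delta=-0.2088 Bond=10.0873
(2,2): Delta=0.0000 Bond=0.0000
(3,0): Delta=-1.0000 Bond=31.1852
(3,1): Delta=-0.4918 Bond=19.4777
(3,2): Delta=0.0000 Bond=0.0000
(3,3): Delta=0.0000 Bond=0.0000
V0=3.3776

No-arbitrage ⇒ martingale measure with p* = (R−d)/(u−d) = 0.4407.
Terminal values V(4,·): V(4,0)=19.2121, V(4,1)=8.8023, V(4,2)=0.0000, V(4,3)=0.0000, V(4,4)=0.0000
  t=3,j=0: stock 17.6438 → up 24.8777 (V=8.8023), down 14.4679 (V=19.2121). Price 13.5414; hedge Δ=-1.0000, bond B=31.1852.
  t=3,j=1: stock 30.3387 → up 42.7776 (V=0.0000), down 24.8777 (V=8.8023). Price 4.5586; hedge Δ=-0.4918, bond B=19.4777.
  t=3,j=2: stock 52.1677 → up 73.5565 (V=0.0000), down 42.7776 (V=0.0000). Price 0.0000; hedge Δ=0.0000, bond B=0.0000.
  t=3,j=3: stock 89.7031 → up 126.4813 (V=0.0000), down 73.5565 (V=0.0000). Price 0.0000; hedge Δ=0.0000, bond B=0.0000.
  t=2,j=0: stock 21.5168 → up 30.3387 (V=4.5586), down 17.6438 (V=13.5414). Price 8.8730; hedge Δ=-0.7076, bond B=24.0981.
  t=2,j=1: stock 36.9984 → up 52.1677 (V=0.0000), down 30.3387 (V=4.5586). Price 2.3609; hedge Δ=-0.2088, bond B=10.0873.
  t=2,j=2: stock 63.6192 → up 89.7031 (V=0.0000), down 52.1677 (V=0.0000). Price 0.0000; hedge Δ=0.0000, bond B=0.0000.
  t=1,j=0: stock 26.2400 → up 36.9984 (V=2.3609), down 21.5168 (V=8.8730). Price 5.5586; hedge Δ=-0.4206, bond B=16.5962.
  t=1,j=1: stock 45.1200 → up 63.6192 (V=0.0000), down 36.9984 (V=2.3609). Price 1.2227; hedge Δ=-0.0887, bond B=5.2241.
  t=0,j=0: stock 32.0000 → up 45.1200 (V=1.2227), down 26.2400 (V=5.5586). Price 3.3776; hedge Δ=-0.2297, bond B=10.7266.
Each (Δ,B) replicates both successor values, so the strategy is self-financing and V0 is arbitrage-free.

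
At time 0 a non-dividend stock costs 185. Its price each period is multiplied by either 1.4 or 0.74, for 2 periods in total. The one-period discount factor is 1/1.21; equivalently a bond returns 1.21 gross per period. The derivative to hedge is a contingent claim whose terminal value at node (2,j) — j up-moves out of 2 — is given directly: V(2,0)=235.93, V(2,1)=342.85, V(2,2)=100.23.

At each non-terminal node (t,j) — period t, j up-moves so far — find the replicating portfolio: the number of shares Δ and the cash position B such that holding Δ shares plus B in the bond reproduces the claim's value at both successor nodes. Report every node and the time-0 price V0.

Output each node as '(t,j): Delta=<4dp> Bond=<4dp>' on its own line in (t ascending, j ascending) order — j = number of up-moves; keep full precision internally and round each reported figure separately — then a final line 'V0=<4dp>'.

(0,0): Delta=-0.9611 Bond=321.8881
(1,0): Delta=1.1833 Bond=95.9091
(1,1): Delta=-1.4193 Bond=508.1640
V0=144.0834

Since d<R<u, set p* = (R−d)/(u−d) = 0.7121; price each node as the discounted p*-expectation of its children.
Terminal values V(2,·): V(2,0)=235.9300, V(2,1)=342.8500, V(2,2)=100.2300
Node (1,0) S=136.9000: V=(p*·342.8500+(1−p*)·235.9300)/1.21=257.9091; Δ=(342.8500−235.9300)/(191.6600−101.3060)=1.1833; B=V−Δ·S=95.9091
Node (1,1) S=259.0000: V=(p*·100.2300+(1−p*)·342.8500)/1.21=140.5580; Δ=(100.2300−342.8500)/(362.6000−191.6600)=-1.4193; B=V−Δ·S=508.1640
Node (0,0) S=185.0000: V=(p*·140.5580+(1−p*)·257.9091)/1.21=144.0834; Δ=(140.5580−257.9091)/(259.0000−136.9000)=-0.9611; B=V−Δ·S=321.8881
Self-financing check: at every node Δ·S+B equals the discounted successor values.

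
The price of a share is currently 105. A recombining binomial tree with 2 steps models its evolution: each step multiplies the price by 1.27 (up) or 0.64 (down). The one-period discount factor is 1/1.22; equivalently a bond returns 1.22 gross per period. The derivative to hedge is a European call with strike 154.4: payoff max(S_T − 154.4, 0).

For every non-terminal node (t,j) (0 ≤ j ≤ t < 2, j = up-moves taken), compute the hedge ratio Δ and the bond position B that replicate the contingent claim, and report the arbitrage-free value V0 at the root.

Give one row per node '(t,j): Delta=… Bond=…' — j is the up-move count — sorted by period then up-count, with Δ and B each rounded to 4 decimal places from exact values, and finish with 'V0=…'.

No-arbitrage ⇒ martingale measure with p* = (R−d)/(u−d) = 0.9206.
Payoff layer (t=2): V(2,0)=0.0000, V(2,1)=0.0000, V(2,2)=14.9545
  t=1,j=0: stock 67.2000 → up 85.3440 (V=0.0000), down 43.0080 (V=0.0000). Price 0.0000; hedge Δ=0.0000, bond B=0.0000.
  t=1,j=1: stock 133.3500 → up 169.3545 (V=14.9545), down 85.3440 (V=0.0000). Price 11.2849; hedge Δ=0.1780, bond B=-12.4524.
  t=0,j=0: stock 105.0000 → up 133.3500 (V=11.2849), down 67.2000 (V=0.0000). Price 8.5158; hedge Δ=0.1706, bond B=-9.3968.
Check: Δ(0,0)·S0 + B(0,0) = 8.5158 = V0.

(0,0): Delta=0.1706 Bond=-9.3968
(1,0): Delta=0.0000 Bond=0.0000
(1,1): Delta=0.1780 Bond=-12.4524
V0=8.5158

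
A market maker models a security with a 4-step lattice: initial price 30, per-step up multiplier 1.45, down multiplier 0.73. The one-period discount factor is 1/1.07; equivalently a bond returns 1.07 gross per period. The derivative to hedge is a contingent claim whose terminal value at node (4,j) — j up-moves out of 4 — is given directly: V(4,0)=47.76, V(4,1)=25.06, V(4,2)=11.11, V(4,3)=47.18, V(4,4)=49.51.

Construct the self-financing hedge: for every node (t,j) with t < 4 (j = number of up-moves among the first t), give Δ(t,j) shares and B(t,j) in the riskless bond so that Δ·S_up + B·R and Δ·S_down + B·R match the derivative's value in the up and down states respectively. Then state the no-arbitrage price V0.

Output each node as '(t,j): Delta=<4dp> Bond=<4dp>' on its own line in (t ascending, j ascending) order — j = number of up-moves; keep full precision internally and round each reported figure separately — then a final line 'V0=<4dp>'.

Since d<R<u, set p* = (R−d)/(u−d) = 0.4722; price each node as the discounted p*-expectation of its children.
At expiry t=4: V(4,0)=47.7600, V(4,1)=25.0600, V(4,2)=11.1100, V(4,3)=47.1800, V(4,4)=49.5100
(3,0): S=11.6705. Δ = (V_up−V_dn)/(S_up−S_dn) = (25.0600−47.7600)/(16.9222−8.5195) = -2.7015. V = [p*·25.0600 + (1−p*)·47.7600]/1.07 = 34.6173. B = V − Δ·S = 66.1451.
(3,1): S=23.1811. Δ = (V_up−V_dn)/(S_up−S_dn) = (11.1100−25.0600)/(33.6127−16.9222) = -0.8358. V = [p*·11.1100 + (1−p*)·25.0600]/1.07 = 17.2640. B = V − Δ·S = 36.6390.
(3,2): S=46.0448. Δ = (V_up−V_dn)/(S_up−S_dn) = (47.1800−11.1100)/(66.7649−33.6127) = 1.0880. V = [p*·47.1800 + (1−p*)·11.1100]/1.07 = 26.3019. B = V − Δ·S = -23.7953.
(3,3): S=91.4587. Δ = (V_up−V_dn)/(S_up−S_dn) = (49.5100−47.1800)/(132.6152−66.7649) = 0.0354. V = [p*·49.5100 + (1−p*)·47.1800]/1.07 = 45.1218. B = V − Δ·S = 41.8856.
(2,0): S=15.9870. Δ = (V_up−V_dn)/(S_up−S_dn) = (17.2640−34.6173)/(23.1811−11.6705) = -1.5076. V = [p*·17.2640 + (1−p*)·34.6173]/1.07 = 24.6941. B = V − Δ·S = 48.7960.
(2,1): S=31.7550. Δ = (V_up−V_dn)/(S_up−S_dn) = (26.3019−17.2640)/(46.0448−23.1811) = 0.3953. V = [p*·26.3019 + (1−p*)·17.2640]/1.07 = 20.1233. B = V − Δ·S = 7.5706.
(2,2): S=63.0750. Δ = (V_up−V_dn)/(S_up−S_dn) = (45.1218−26.3019)/(91.4587−46.0448) = 0.4144. V = [p*·45.1218 + (1−p*)·26.3019]/1.07 = 32.8870. B = V − Δ·S = 6.7483.
(1,0): S=21.9000. Δ = (V_up−V_dn)/(S_up−S_dn) = (20.1233−24.6941)/(31.7550−15.9870) = -0.2899. V = [p*·20.1233 + (1−p*)·24.6941]/1.07 = 21.0614. B = V − Δ·S = 27.4098.
(1,1): S=43.5000. Δ = (V_up−V_dn)/(S_up−S_dn) = (32.8870−20.1233)/(63.0750−31.7550) = 0.4075. V = [p*·32.8870 + (1−p*)·20.1233]/1.07 = 24.4398. B = V − Δ·S = 6.7125.
(0,0): S=30.0000. Δ = (V_up−V_dn)/(S_up−S_dn) = (24.4398−21.0614)/(43.5000−21.9000) = 0.1564. V = [p*·24.4398 + (1−p*)·21.0614]/1.07 = 21.1745. B = V − Δ·S = 16.4823.
Each (Δ,B) replicates both successor values, so the strategy is self-financing and V0 is arbitrage-free.

(0,0): Delta=0.1564 Bond=16.4823
(1,0): Delta=-0.2899 Bond=27.4098
(1,1): Delta=0.4075 Bond=6.7125
(2,0): Delta=-1.5076 Bond=48.7960
(2,1): Delta=0.3953 Bond=7.5706
(2,2): Delta=0.4144 Bond=6.7483
(3,0): Delta=-2.7015 Bond=66.1451
(3,1): Delta=-0.8358 Bond=36.6390
(3,2): Delta=1.0880 Bond=-23.7953
(3,3): Delta=0.0354 Bond=41.8856
V0=21.1745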